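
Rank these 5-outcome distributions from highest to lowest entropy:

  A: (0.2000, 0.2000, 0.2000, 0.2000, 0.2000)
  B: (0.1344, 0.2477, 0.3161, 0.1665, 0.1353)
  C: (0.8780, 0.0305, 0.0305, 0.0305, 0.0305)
A > B > C

Key insight: Entropy is maximized by uniform distributions and minimized by concentrated distributions.

- Uniform distributions have maximum entropy log₂(5) = 2.3219 bits
- The more "peaked" or concentrated a distribution, the lower its entropy

Entropies:
  H(A) = 2.3219 bits
  H(B) = 2.2341 bits
  H(C) = 0.7791 bits

Ranking: A > B > C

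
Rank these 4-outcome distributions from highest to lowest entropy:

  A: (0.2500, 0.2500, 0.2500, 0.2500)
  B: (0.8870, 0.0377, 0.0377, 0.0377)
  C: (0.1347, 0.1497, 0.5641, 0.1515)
A > C > B

Key insight: Entropy is maximized by uniform distributions and minimized by concentrated distributions.

- Uniform distributions have maximum entropy log₂(4) = 2.0000 bits
- The more "peaked" or concentrated a distribution, the lower its entropy

Entropies:
  H(A) = 2.0000 bits
  H(B) = 0.6880 bits
  H(C) = 1.6782 bits

Ranking: A > C > B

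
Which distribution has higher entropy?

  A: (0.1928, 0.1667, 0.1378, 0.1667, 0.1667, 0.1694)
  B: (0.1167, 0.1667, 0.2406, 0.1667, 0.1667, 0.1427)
A

Both distributions are close to uniform, making this a harder comparison.

H(A) = 2.5783 bits
H(B) = 2.5495 bits

The distribution closer to uniform has higher entropy.
Answer: A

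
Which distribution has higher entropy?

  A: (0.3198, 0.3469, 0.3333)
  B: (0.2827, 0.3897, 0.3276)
A

Both distributions are close to uniform, making this a harder comparison.

H(A) = 1.5842 bits
H(B) = 1.5725 bits

The distribution closer to uniform has higher entropy.
Answer: A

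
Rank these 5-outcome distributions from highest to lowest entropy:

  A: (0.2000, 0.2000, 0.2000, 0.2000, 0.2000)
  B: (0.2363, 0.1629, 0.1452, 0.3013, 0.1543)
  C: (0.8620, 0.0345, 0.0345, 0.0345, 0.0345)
A > B > C

Key insight: Entropy is maximized by uniform distributions and minimized by concentrated distributions.

- Uniform distributions have maximum entropy log₂(5) = 2.3219 bits
- The more "peaked" or concentrated a distribution, the lower its entropy

Entropies:
  H(A) = 2.3219 bits
  H(B) = 2.2600 bits
  H(C) = 0.8550 bits

Ranking: A > B > C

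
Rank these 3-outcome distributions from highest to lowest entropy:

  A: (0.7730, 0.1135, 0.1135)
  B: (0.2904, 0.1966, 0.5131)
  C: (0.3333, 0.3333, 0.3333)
C > B > A

Key insight: Entropy is maximized by uniform distributions and minimized by concentrated distributions.

- Uniform distributions have maximum entropy log₂(3) = 1.5850 bits
- The more "peaked" or concentrated a distribution, the lower its entropy

Entropies:
  H(A) = 0.9997 bits
  H(B) = 1.4733 bits
  H(C) = 1.5850 bits

Ranking: C > B > A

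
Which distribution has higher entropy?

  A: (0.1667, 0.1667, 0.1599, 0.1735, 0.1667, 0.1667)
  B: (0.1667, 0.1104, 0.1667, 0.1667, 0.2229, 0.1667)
A

Both distributions are close to uniform, making this a harder comparison.

H(A) = 2.5846 bits
H(B) = 2.5570 bits

The distribution closer to uniform has higher entropy.
Answer: A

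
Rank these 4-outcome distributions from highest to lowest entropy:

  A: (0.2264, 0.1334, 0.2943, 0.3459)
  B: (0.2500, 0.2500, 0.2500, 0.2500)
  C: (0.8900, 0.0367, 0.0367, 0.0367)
B > A > C

Key insight: Entropy is maximized by uniform distributions and minimized by concentrated distributions.

- Uniform distributions have maximum entropy log₂(4) = 2.0000 bits
- The more "peaked" or concentrated a distribution, the lower its entropy

Entropies:
  H(A) = 1.9220 bits
  H(B) = 2.0000 bits
  H(C) = 0.6743 bits

Ranking: B > A > C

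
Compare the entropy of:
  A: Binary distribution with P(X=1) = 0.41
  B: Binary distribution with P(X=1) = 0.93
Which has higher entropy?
A

For binary distributions, entropy is maximized at p=0.5 and decreases as p moves toward 0 or 1.

H(A) = H(0.41) = 0.9765 bits
H(B) = H(0.93) = 0.3659 bits

Distribution A (p=0.41) is closer to uniform (p=0.5), so it has higher entropy.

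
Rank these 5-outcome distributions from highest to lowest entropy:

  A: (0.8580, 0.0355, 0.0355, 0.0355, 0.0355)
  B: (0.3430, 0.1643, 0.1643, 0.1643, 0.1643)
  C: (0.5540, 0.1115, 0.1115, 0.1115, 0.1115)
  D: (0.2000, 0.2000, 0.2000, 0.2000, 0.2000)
D > B > C > A

Key insight: Entropy is maximized by uniform distributions and minimized by concentrated distributions.

Entropies:
  H(A) = 0.8735 bits
  H(B) = 2.2417 bits
  H(C) = 1.8836 bits
  H(D) = 2.3219 bits

Ranking: D > B > C > A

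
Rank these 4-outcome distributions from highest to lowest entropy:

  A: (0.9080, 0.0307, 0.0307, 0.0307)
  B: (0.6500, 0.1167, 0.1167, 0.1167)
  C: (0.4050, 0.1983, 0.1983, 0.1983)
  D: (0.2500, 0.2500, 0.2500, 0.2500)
D > C > B > A

Key insight: Entropy is maximized by uniform distributions and minimized by concentrated distributions.

Entropies:
  H(A) = 0.5889 bits
  H(B) = 1.4888 bits
  H(C) = 1.9169 bits
  H(D) = 2.0000 bits

Ranking: D > C > B > A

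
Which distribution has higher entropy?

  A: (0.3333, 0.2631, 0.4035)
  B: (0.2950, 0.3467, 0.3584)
B

Both distributions are close to uniform, making this a harder comparison.

H(A) = 1.5635 bits
H(B) = 1.5799 bits

The distribution closer to uniform has higher entropy.
Answer: B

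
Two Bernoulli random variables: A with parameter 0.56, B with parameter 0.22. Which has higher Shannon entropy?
A

For binary distributions, entropy is maximized at p=0.5 and decreases as p moves toward 0 or 1.

H(A) = H(0.56) = 0.9896 bits
H(B) = H(0.22) = 0.7602 bits

Distribution A (p=0.56) is closer to uniform (p=0.5), so it has higher entropy.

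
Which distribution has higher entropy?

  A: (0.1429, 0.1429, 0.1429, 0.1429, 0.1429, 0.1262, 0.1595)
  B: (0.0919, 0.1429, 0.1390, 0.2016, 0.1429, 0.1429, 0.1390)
A

Both distributions are close to uniform, making this a harder comparison.

H(A) = 2.8045 bits
H(B) = 2.7767 bits

The distribution closer to uniform has higher entropy.
Answer: A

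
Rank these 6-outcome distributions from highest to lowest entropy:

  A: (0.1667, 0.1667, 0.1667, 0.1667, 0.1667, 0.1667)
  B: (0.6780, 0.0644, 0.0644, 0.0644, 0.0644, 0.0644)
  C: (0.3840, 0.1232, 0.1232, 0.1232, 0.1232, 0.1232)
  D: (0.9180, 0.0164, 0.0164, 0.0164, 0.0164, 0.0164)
A > C > B > D

Key insight: Entropy is maximized by uniform distributions and minimized by concentrated distributions.

Entropies:
  H(A) = 2.5850 bits
  H(B) = 1.6542 bits
  H(C) = 2.3911 bits
  H(D) = 0.5996 bits

Ranking: A > C > B > D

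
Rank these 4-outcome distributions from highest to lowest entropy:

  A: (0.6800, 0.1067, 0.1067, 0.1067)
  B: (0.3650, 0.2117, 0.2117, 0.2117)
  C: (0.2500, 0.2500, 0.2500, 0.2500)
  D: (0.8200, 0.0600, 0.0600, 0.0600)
C > B > A > D

Key insight: Entropy is maximized by uniform distributions and minimized by concentrated distributions.

Entropies:
  H(A) = 1.4116 bits
  H(B) = 1.9532 bits
  H(C) = 2.0000 bits
  H(D) = 0.9654 bits

Ranking: C > B > A > D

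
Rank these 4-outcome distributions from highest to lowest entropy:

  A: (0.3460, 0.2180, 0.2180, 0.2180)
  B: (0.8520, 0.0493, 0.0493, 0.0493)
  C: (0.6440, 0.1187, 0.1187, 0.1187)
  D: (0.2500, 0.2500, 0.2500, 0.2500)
D > A > C > B

Key insight: Entropy is maximized by uniform distributions and minimized by concentrated distributions.

Entropies:
  H(A) = 1.9670 bits
  H(B) = 0.8394 bits
  H(C) = 1.5036 bits
  H(D) = 2.0000 bits

Ranking: D > A > C > B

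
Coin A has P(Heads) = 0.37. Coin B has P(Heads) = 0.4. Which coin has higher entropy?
B

For binary distributions, entropy is maximized at p=0.5 and decreases as p moves toward 0 or 1.

H(A) = H(0.37) = 0.9507 bits
H(B) = H(0.4) = 0.9710 bits

Distribution B (p=0.4) is closer to uniform (p=0.5), so it has higher entropy.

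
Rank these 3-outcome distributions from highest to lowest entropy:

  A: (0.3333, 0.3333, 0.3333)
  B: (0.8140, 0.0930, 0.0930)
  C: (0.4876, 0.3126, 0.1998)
A > C > B

Key insight: Entropy is maximized by uniform distributions and minimized by concentrated distributions.

- Uniform distributions have maximum entropy log₂(3) = 1.5850 bits
- The more "peaked" or concentrated a distribution, the lower its entropy

Entropies:
  H(A) = 1.5850 bits
  H(B) = 0.8790 bits
  H(C) = 1.4939 bits

Ranking: A > C > B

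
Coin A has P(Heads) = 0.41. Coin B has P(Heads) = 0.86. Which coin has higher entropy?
A

For binary distributions, entropy is maximized at p=0.5 and decreases as p moves toward 0 or 1.

H(A) = H(0.41) = 0.9765 bits
H(B) = H(0.86) = 0.5842 bits

Distribution A (p=0.41) is closer to uniform (p=0.5), so it has higher entropy.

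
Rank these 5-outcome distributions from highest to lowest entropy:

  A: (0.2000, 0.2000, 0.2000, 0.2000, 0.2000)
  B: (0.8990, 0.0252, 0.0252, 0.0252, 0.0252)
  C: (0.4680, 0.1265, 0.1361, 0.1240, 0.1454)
A > C > B

Key insight: Entropy is maximized by uniform distributions and minimized by concentrated distributions.

- Uniform distributions have maximum entropy log₂(5) = 2.3219 bits
- The more "peaked" or concentrated a distribution, the lower its entropy

Entropies:
  H(A) = 2.3219 bits
  H(B) = 0.6742 bits
  H(C) = 2.0596 bits

Ranking: A > C > B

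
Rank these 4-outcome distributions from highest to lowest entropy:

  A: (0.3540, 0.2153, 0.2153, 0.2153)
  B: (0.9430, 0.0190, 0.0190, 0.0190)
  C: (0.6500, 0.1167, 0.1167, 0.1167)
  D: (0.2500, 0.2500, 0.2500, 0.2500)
D > A > C > B

Key insight: Entropy is maximized by uniform distributions and minimized by concentrated distributions.

Entropies:
  H(A) = 1.9615 bits
  H(B) = 0.4058 bits
  H(C) = 1.4888 bits
  H(D) = 2.0000 bits

Ranking: D > A > C > B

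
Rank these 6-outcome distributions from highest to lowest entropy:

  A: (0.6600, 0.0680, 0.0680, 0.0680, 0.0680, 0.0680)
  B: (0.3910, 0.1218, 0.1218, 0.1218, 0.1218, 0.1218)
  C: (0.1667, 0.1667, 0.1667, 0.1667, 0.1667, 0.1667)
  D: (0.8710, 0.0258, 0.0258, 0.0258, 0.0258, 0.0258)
C > B > A > D

Key insight: Entropy is maximized by uniform distributions and minimized by concentrated distributions.

Entropies:
  H(A) = 1.7143 bits
  H(B) = 2.3795 bits
  H(C) = 2.5850 bits
  H(D) = 0.8542 bits

Ranking: C > B > A > D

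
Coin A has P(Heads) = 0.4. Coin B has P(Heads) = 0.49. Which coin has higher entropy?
B

For binary distributions, entropy is maximized at p=0.5 and decreases as p moves toward 0 or 1.

H(A) = H(0.4) = 0.9710 bits
H(B) = H(0.49) = 0.9997 bits

Distribution B (p=0.49) is closer to uniform (p=0.5), so it has higher entropy.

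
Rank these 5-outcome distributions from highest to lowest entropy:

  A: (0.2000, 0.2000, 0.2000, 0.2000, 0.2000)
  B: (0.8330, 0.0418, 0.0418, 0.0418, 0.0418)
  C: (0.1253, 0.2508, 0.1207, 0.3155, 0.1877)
A > C > B

Key insight: Entropy is maximized by uniform distributions and minimized by concentrated distributions.

- Uniform distributions have maximum entropy log₂(5) = 2.3219 bits
- The more "peaked" or concentrated a distribution, the lower its entropy

Entropies:
  H(A) = 2.3219 bits
  H(B) = 0.9848 bits
  H(C) = 2.2221 bits

Ranking: A > C > B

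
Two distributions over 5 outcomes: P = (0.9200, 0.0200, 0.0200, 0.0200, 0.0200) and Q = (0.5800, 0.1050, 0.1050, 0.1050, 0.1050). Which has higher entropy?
Q

P is highly concentrated on one outcome (92%), making it nearly deterministic. Q spreads its mass more evenly (max 58%). The more spread-out distribution has higher entropy: H(P) ≈ 0.562 bits, H(Q) ≈ 1.821 bits.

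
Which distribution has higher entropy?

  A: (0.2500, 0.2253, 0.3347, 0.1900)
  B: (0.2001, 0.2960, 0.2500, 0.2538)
B

Both distributions are close to uniform, making this a harder comparison.

H(A) = 1.9681 bits
H(B) = 1.9865 bits

The distribution closer to uniform has higher entropy.
Answer: B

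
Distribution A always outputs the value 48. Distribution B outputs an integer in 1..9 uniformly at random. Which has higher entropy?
B

A is deterministic, so H(A) = 0. B is uniform over 9 outcomes, so H(B) = log₂(9) = 3.170 bits. Any distribution with genuine randomness has higher entropy than a deterministic one.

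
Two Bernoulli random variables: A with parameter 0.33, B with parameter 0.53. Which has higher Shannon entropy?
B

For binary distributions, entropy is maximized at p=0.5 and decreases as p moves toward 0 or 1.

H(A) = H(0.33) = 0.9149 bits
H(B) = H(0.53) = 0.9974 bits

Distribution B (p=0.53) is closer to uniform (p=0.5), so it has higher entropy.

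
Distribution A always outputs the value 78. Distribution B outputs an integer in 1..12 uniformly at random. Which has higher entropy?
B

A is deterministic, so H(A) = 0. B is uniform over 12 outcomes, so H(B) = log₂(12) = 3.585 bits. Any distribution with genuine randomness has higher entropy than a deterministic one.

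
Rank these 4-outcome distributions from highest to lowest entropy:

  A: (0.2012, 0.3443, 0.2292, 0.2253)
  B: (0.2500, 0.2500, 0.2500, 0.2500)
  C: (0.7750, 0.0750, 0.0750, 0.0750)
B > A > C

Key insight: Entropy is maximized by uniform distributions and minimized by concentrated distributions.

- Uniform distributions have maximum entropy log₂(4) = 2.0000 bits
- The more "peaked" or concentrated a distribution, the lower its entropy

Entropies:
  H(A) = 1.9666 bits
  H(B) = 2.0000 bits
  H(C) = 1.1258 bits

Ranking: B > A > C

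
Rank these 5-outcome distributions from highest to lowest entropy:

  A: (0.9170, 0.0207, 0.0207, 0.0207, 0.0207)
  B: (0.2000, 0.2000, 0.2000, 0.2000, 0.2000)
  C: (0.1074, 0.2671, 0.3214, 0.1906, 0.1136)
B > C > A

Key insight: Entropy is maximized by uniform distributions and minimized by concentrated distributions.

- Uniform distributions have maximum entropy log₂(5) = 2.3219 bits
- The more "peaked" or concentrated a distribution, the lower its entropy

Entropies:
  H(A) = 0.5787 bits
  H(B) = 2.3219 bits
  H(C) = 2.1929 bits

Ranking: B > C > A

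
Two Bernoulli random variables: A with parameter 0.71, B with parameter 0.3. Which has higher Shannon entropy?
B

For binary distributions, entropy is maximized at p=0.5 and decreases as p moves toward 0 or 1.

H(A) = H(0.71) = 0.8687 bits
H(B) = H(0.3) = 0.8813 bits

Distribution B (p=0.3) is closer to uniform (p=0.5), so it has higher entropy.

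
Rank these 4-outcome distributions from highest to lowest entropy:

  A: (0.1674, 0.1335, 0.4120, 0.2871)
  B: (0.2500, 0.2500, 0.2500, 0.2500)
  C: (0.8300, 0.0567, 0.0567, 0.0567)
B > A > C

Key insight: Entropy is maximized by uniform distributions and minimized by concentrated distributions.

- Uniform distributions have maximum entropy log₂(4) = 2.0000 bits
- The more "peaked" or concentrated a distribution, the lower its entropy

Entropies:
  H(A) = 1.8634 bits
  H(B) = 2.0000 bits
  H(C) = 0.9271 bits

Ranking: B > A > C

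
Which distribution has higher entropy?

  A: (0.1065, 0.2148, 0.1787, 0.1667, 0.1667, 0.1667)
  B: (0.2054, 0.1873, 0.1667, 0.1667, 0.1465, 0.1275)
B

Both distributions are close to uniform, making this a harder comparison.

H(A) = 2.5572 bits
H(B) = 2.5681 bits

The distribution closer to uniform has higher entropy.
Answer: B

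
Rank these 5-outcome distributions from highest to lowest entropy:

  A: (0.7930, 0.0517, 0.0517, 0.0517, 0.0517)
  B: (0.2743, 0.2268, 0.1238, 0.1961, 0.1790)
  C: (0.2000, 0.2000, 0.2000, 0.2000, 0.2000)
C > B > A

Key insight: Entropy is maximized by uniform distributions and minimized by concentrated distributions.

- Uniform distributions have maximum entropy log₂(5) = 2.3219 bits
- The more "peaked" or concentrated a distribution, the lower its entropy

Entropies:
  H(A) = 1.1497 bits
  H(B) = 2.2757 bits
  H(C) = 2.3219 bits

Ranking: C > B > A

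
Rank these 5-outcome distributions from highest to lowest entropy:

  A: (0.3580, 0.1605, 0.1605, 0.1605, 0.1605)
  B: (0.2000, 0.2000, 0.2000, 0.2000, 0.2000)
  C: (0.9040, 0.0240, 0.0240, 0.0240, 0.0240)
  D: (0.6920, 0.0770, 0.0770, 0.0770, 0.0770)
B > A > D > C

Key insight: Entropy is maximized by uniform distributions and minimized by concentrated distributions.

Entropies:
  H(A) = 2.2250 bits
  H(B) = 2.3219 bits
  H(C) = 0.6482 bits
  H(D) = 1.5069 bits

Ranking: B > A > D > C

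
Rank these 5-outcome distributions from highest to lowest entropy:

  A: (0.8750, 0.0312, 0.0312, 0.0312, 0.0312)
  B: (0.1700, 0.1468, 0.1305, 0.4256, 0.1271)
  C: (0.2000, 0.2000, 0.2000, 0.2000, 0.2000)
C > B > A

Key insight: Entropy is maximized by uniform distributions and minimized by concentrated distributions.

- Uniform distributions have maximum entropy log₂(5) = 2.3219 bits
- The more "peaked" or concentrated a distribution, the lower its entropy

Entropies:
  H(A) = 0.7936 bits
  H(B) = 2.1271 bits
  H(C) = 2.3219 bits

Ranking: C > B > A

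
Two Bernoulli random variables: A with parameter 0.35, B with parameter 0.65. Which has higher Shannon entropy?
Equal

For binary distributions, entropy is maximized at p=0.5 and decreases as p moves toward 0 or 1.

H(A) = H(0.35) = 0.9341 bits
H(B) = H(0.65) = 0.9341 bits

Both distributions are equally far from uniform (|0.35-0.5| = |0.65-0.5|), so they have the same entropy.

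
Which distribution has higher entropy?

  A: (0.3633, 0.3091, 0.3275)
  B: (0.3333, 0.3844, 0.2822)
A

Both distributions are close to uniform, making this a harder comparison.

H(A) = 1.5817 bits
H(B) = 1.5736 bits

The distribution closer to uniform has higher entropy.
Answer: A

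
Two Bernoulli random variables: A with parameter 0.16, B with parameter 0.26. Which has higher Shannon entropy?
B

For binary distributions, entropy is maximized at p=0.5 and decreases as p moves toward 0 or 1.

H(A) = H(0.16) = 0.6343 bits
H(B) = H(0.26) = 0.8267 bits

Distribution B (p=0.26) is closer to uniform (p=0.5), so it has higher entropy.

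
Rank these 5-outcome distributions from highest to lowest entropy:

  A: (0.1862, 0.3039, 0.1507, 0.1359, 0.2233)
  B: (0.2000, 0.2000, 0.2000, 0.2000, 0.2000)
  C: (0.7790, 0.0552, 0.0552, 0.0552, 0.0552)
B > A > C

Key insight: Entropy is maximized by uniform distributions and minimized by concentrated distributions.

- Uniform distributions have maximum entropy log₂(5) = 2.3219 bits
- The more "peaked" or concentrated a distribution, the lower its entropy

Entropies:
  H(A) = 2.2595 bits
  H(B) = 2.3219 bits
  H(C) = 1.2040 bits

Ranking: B > A > C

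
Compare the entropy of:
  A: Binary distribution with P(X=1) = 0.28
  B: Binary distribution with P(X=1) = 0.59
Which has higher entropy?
B

For binary distributions, entropy is maximized at p=0.5 and decreases as p moves toward 0 or 1.

H(A) = H(0.28) = 0.8555 bits
H(B) = H(0.59) = 0.9765 bits

Distribution B (p=0.59) is closer to uniform (p=0.5), so it has higher entropy.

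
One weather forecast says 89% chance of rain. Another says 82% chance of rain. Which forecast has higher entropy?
82% forecast

Treat each forecast as a Bernoulli distribution. Binary entropy is maximized at p=0.5 and falls off symmetrically toward 0 or 1. The 82% forecast is closer to 50%, so it is more uncertain. H(89%) ≈ 0.500 bits, H(82%) ≈ 0.680 bits.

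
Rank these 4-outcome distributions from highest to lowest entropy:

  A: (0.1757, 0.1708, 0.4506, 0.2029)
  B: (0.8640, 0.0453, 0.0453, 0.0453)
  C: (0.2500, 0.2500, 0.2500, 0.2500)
C > A > B

Key insight: Entropy is maximized by uniform distributions and minimized by concentrated distributions.

- Uniform distributions have maximum entropy log₂(4) = 2.0000 bits
- The more "peaked" or concentrated a distribution, the lower its entropy

Entropies:
  H(A) = 1.8615 bits
  H(B) = 0.7892 bits
  H(C) = 2.0000 bits

Ranking: C > A > B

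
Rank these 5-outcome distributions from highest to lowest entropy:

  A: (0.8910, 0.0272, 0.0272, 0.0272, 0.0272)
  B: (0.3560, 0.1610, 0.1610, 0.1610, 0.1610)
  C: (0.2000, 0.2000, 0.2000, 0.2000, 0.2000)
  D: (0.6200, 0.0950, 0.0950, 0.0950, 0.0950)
C > B > D > A

Key insight: Entropy is maximized by uniform distributions and minimized by concentrated distributions.

Entropies:
  H(A) = 0.7149 bits
  H(B) = 2.2273 bits
  H(C) = 2.3219 bits
  H(D) = 1.7180 bits

Ranking: C > B > D > A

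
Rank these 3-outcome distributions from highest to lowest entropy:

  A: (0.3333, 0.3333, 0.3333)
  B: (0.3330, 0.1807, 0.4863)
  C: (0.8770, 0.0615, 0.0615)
A > B > C

Key insight: Entropy is maximized by uniform distributions and minimized by concentrated distributions.

- Uniform distributions have maximum entropy log₂(3) = 1.5850 bits
- The more "peaked" or concentrated a distribution, the lower its entropy

Entropies:
  H(A) = 1.5850 bits
  H(B) = 1.4801 bits
  H(C) = 0.6609 bits

Ranking: A > B > C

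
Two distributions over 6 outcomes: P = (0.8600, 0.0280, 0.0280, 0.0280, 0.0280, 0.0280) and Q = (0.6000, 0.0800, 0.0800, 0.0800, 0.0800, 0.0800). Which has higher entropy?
Q

P is highly concentrated on one outcome (86%), making it nearly deterministic. Q spreads its mass more evenly (max 60%). The more spread-out distribution has higher entropy: H(P) ≈ 0.909 bits, H(Q) ≈ 1.900 bits.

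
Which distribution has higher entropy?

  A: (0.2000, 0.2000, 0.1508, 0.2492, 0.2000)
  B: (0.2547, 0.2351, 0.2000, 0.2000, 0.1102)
A

Both distributions are close to uniform, making this a harder comparison.

H(A) = 2.3043 bits
H(B) = 2.2730 bits

The distribution closer to uniform has higher entropy.
Answer: A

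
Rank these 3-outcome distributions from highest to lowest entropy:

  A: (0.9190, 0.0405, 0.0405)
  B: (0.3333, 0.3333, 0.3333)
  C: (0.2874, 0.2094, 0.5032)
B > C > A

Key insight: Entropy is maximized by uniform distributions and minimized by concentrated distributions.

- Uniform distributions have maximum entropy log₂(3) = 1.5850 bits
- The more "peaked" or concentrated a distribution, the lower its entropy

Entropies:
  H(A) = 0.4867 bits
  H(B) = 1.5850 bits
  H(C) = 1.4879 bits

Ranking: B > C > A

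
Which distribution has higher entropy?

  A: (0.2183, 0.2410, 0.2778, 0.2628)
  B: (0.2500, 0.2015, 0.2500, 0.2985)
A

Both distributions are close to uniform, making this a harder comparison.

H(A) = 1.9941 bits
H(B) = 1.9863 bits

The distribution closer to uniform has higher entropy.
Answer: A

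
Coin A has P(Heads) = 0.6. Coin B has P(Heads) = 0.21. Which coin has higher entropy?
A

For binary distributions, entropy is maximized at p=0.5 and decreases as p moves toward 0 or 1.

H(A) = H(0.6) = 0.9710 bits
H(B) = H(0.21) = 0.7415 bits

Distribution A (p=0.6) is closer to uniform (p=0.5), so it has higher entropy.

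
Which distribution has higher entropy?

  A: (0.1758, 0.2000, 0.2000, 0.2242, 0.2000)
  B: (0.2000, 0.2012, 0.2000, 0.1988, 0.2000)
B

Both distributions are close to uniform, making this a harder comparison.

H(A) = 2.3177 bits
H(B) = 2.3219 bits

The distribution closer to uniform has higher entropy.
Answer: B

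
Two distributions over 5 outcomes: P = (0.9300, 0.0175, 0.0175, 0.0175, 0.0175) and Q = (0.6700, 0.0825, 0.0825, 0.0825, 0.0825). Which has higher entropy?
Q

P is highly concentrated on one outcome (93%), making it nearly deterministic. Q spreads its mass more evenly (max 67%). The more spread-out distribution has higher entropy: H(P) ≈ 0.506 bits, H(Q) ≈ 1.575 bits.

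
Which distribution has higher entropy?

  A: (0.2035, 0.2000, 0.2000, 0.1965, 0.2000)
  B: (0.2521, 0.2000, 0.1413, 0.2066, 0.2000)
A

Both distributions are close to uniform, making this a harder comparison.

H(A) = 2.3218 bits
H(B) = 2.2989 bits

The distribution closer to uniform has higher entropy.
Answer: A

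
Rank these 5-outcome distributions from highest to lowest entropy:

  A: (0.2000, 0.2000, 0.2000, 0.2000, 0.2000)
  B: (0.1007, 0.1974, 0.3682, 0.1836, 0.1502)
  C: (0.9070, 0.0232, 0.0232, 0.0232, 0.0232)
A > B > C

Key insight: Entropy is maximized by uniform distributions and minimized by concentrated distributions.

- Uniform distributions have maximum entropy log₂(5) = 2.3219 bits
- The more "peaked" or concentrated a distribution, the lower its entropy

Entropies:
  H(A) = 2.3219 bits
  H(B) = 2.1860 bits
  H(C) = 0.6324 bits

Ranking: A > B > C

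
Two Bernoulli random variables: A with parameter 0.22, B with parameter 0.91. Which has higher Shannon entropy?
A

For binary distributions, entropy is maximized at p=0.5 and decreases as p moves toward 0 or 1.

H(A) = H(0.22) = 0.7602 bits
H(B) = H(0.91) = 0.4365 bits

Distribution A (p=0.22) is closer to uniform (p=0.5), so it has higher entropy.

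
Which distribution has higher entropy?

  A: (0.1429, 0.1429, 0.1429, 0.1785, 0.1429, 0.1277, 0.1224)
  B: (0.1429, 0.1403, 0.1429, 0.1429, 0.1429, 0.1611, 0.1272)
B

Both distributions are close to uniform, making this a harder comparison.

H(A) = 2.7980 bits
H(B) = 2.8044 bits

The distribution closer to uniform has higher entropy.
Answer: B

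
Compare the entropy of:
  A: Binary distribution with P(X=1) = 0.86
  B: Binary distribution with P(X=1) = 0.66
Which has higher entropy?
B

For binary distributions, entropy is maximized at p=0.5 and decreases as p moves toward 0 or 1.

H(A) = H(0.86) = 0.5842 bits
H(B) = H(0.66) = 0.9248 bits

Distribution B (p=0.66) is closer to uniform (p=0.5), so it has higher entropy.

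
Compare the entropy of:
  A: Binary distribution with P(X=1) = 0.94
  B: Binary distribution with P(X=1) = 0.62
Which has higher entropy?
B

For binary distributions, entropy is maximized at p=0.5 and decreases as p moves toward 0 or 1.

H(A) = H(0.94) = 0.3274 bits
H(B) = H(0.62) = 0.9580 bits

Distribution B (p=0.62) is closer to uniform (p=0.5), so it has higher entropy.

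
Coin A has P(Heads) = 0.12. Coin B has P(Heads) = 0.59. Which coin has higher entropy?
B

For binary distributions, entropy is maximized at p=0.5 and decreases as p moves toward 0 or 1.

H(A) = H(0.12) = 0.5294 bits
H(B) = H(0.59) = 0.9765 bits

Distribution B (p=0.59) is closer to uniform (p=0.5), so it has higher entropy.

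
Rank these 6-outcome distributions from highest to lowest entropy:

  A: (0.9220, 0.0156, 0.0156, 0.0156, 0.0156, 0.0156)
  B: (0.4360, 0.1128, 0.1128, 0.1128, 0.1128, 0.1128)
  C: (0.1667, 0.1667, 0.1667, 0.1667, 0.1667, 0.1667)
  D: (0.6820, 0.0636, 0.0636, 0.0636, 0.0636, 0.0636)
C > B > D > A

Key insight: Entropy is maximized by uniform distributions and minimized by concentrated distributions.

Entropies:
  H(A) = 0.5762 bits
  H(B) = 2.2977 bits
  H(C) = 2.5850 bits
  H(D) = 1.6406 bits

Ranking: C > B > D > A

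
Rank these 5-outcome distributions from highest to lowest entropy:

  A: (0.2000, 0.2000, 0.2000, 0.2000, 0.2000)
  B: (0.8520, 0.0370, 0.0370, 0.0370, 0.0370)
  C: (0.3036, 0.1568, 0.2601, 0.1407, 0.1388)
A > C > B

Key insight: Entropy is maximized by uniform distributions and minimized by concentrated distributions.

- Uniform distributions have maximum entropy log₂(5) = 2.3219 bits
- The more "peaked" or concentrated a distribution, the lower its entropy

Entropies:
  H(A) = 2.3219 bits
  H(B) = 0.9008 bits
  H(C) = 2.2401 bits

Ranking: A > C > B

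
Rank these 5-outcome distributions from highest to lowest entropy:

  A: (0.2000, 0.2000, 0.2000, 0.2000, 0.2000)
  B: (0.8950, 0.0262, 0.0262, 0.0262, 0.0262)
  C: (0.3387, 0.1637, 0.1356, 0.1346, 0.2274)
A > C > B

Key insight: Entropy is maximized by uniform distributions and minimized by concentrated distributions.

- Uniform distributions have maximum entropy log₂(5) = 2.3219 bits
- The more "peaked" or concentrated a distribution, the lower its entropy

Entropies:
  H(A) = 2.3219 bits
  H(B) = 0.6946 bits
  H(C) = 2.2226 bits

Ranking: A > C > B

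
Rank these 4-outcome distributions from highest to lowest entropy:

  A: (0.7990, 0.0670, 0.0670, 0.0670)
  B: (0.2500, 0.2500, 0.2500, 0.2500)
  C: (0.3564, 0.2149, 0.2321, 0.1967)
B > C > A

Key insight: Entropy is maximized by uniform distributions and minimized by concentrated distributions.

- Uniform distributions have maximum entropy log₂(4) = 2.0000 bits
- The more "peaked" or concentrated a distribution, the lower its entropy

Entropies:
  H(A) = 1.0425 bits
  H(B) = 2.0000 bits
  H(C) = 1.9576 bits

Ranking: B > C > A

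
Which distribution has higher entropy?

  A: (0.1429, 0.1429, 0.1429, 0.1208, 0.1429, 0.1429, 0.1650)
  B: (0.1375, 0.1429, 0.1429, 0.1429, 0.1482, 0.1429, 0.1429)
B

Both distributions are close to uniform, making this a harder comparison.

H(A) = 2.8024 bits
H(B) = 2.8071 bits

The distribution closer to uniform has higher entropy.
Answer: B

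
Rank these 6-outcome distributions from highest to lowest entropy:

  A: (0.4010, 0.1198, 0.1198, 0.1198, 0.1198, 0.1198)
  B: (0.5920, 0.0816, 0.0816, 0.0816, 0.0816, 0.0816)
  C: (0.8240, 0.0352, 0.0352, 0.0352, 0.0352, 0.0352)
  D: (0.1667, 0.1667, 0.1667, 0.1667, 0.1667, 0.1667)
D > A > B > C

Key insight: Entropy is maximized by uniform distributions and minimized by concentrated distributions.

Entropies:
  H(A) = 2.3624 bits
  H(B) = 1.9228 bits
  H(C) = 1.0799 bits
  H(D) = 2.5850 bits

Ranking: D > A > B > C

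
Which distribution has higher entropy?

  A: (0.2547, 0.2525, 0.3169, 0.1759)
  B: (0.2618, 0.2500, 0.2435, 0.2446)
B

Both distributions are close to uniform, making this a harder comparison.

H(A) = 1.9703 bits
H(B) = 1.9994 bits

The distribution closer to uniform has higher entropy.
Answer: B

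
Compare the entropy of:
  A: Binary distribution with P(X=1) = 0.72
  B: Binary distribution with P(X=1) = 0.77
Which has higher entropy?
A

For binary distributions, entropy is maximized at p=0.5 and decreases as p moves toward 0 or 1.

H(A) = H(0.72) = 0.8555 bits
H(B) = H(0.77) = 0.7780 bits

Distribution A (p=0.72) is closer to uniform (p=0.5), so it has higher entropy.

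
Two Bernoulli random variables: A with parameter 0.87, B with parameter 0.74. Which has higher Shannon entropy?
B

For binary distributions, entropy is maximized at p=0.5 and decreases as p moves toward 0 or 1.

H(A) = H(0.87) = 0.5574 bits
H(B) = H(0.74) = 0.8267 bits

Distribution B (p=0.74) is closer to uniform (p=0.5), so it has higher entropy.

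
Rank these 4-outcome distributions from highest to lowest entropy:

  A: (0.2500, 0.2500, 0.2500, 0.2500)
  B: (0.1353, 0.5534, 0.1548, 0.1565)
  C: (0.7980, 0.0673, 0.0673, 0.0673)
A > B > C

Key insight: Entropy is maximized by uniform distributions and minimized by concentrated distributions.

- Uniform distributions have maximum entropy log₂(4) = 2.0000 bits
- The more "peaked" or concentrated a distribution, the lower its entropy

Entropies:
  H(A) = 2.0000 bits
  H(B) = 1.6982 bits
  H(C) = 1.0461 bits

Ranking: A > B > C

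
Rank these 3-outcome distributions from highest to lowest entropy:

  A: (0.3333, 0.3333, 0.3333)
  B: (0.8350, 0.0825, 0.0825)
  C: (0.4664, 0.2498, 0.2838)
A > C > B

Key insight: Entropy is maximized by uniform distributions and minimized by concentrated distributions.

- Uniform distributions have maximum entropy log₂(3) = 1.5850 bits
- The more "peaked" or concentrated a distribution, the lower its entropy

Entropies:
  H(A) = 1.5850 bits
  H(B) = 0.8111 bits
  H(C) = 1.5287 bits

Ranking: A > C > B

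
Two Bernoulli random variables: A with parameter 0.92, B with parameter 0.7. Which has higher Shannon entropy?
B

For binary distributions, entropy is maximized at p=0.5 and decreases as p moves toward 0 or 1.

H(A) = H(0.92) = 0.4022 bits
H(B) = H(0.7) = 0.8813 bits

Distribution B (p=0.7) is closer to uniform (p=0.5), so it has higher entropy.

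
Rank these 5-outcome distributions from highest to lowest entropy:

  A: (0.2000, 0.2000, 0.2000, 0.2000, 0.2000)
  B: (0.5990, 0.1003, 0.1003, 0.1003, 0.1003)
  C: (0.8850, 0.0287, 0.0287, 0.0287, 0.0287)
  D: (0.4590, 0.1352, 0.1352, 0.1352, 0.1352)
A > D > B > C

Key insight: Entropy is maximized by uniform distributions and minimized by concentrated distributions.

Entropies:
  H(A) = 2.3219 bits
  H(B) = 1.7735 bits
  H(C) = 0.7448 bits
  H(D) = 2.0771 bits

Ranking: A > D > B > C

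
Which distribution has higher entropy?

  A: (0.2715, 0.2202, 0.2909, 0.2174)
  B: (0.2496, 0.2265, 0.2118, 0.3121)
A

Both distributions are close to uniform, making this a harder comparison.

H(A) = 1.9882 bits
H(B) = 1.9836 bits

The distribution closer to uniform has higher entropy.
Answer: A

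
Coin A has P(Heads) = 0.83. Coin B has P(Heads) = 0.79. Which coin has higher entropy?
B

For binary distributions, entropy is maximized at p=0.5 and decreases as p moves toward 0 or 1.

H(A) = H(0.83) = 0.6577 bits
H(B) = H(0.79) = 0.7415 bits

Distribution B (p=0.79) is closer to uniform (p=0.5), so it has higher entropy.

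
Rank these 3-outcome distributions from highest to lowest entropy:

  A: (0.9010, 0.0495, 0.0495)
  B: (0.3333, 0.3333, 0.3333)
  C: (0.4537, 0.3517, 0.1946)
B > C > A

Key insight: Entropy is maximized by uniform distributions and minimized by concentrated distributions.

- Uniform distributions have maximum entropy log₂(3) = 1.5850 bits
- The more "peaked" or concentrated a distribution, the lower its entropy

Entropies:
  H(A) = 0.5648 bits
  H(B) = 1.5850 bits
  H(C) = 1.5070 bits

Ranking: B > C > A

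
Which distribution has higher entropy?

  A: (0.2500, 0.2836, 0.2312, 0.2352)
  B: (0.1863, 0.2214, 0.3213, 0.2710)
A

Both distributions are close to uniform, making this a harder comparison.

H(A) = 1.9952 bits
H(B) = 1.9700 bits

The distribution closer to uniform has higher entropy.
Answer: A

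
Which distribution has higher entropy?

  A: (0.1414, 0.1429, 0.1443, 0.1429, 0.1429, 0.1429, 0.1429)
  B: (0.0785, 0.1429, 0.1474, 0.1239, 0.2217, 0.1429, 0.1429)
A

Both distributions are close to uniform, making this a harder comparison.

H(A) = 2.8073 bits
H(B) = 2.7534 bits

The distribution closer to uniform has higher entropy.
Answer: A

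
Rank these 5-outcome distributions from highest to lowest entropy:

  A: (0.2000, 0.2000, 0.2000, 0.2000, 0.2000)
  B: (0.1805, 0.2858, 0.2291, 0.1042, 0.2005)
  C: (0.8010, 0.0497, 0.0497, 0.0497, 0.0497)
A > B > C

Key insight: Entropy is maximized by uniform distributions and minimized by concentrated distributions.

- Uniform distributions have maximum entropy log₂(5) = 2.3219 bits
- The more "peaked" or concentrated a distribution, the lower its entropy

Entropies:
  H(A) = 2.3219 bits
  H(B) = 2.2540 bits
  H(C) = 1.1179 bits

Ranking: A > B > C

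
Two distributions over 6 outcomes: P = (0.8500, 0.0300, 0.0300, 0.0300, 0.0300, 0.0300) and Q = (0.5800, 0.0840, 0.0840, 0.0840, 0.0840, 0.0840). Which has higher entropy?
Q

P is highly concentrated on one outcome (85%), making it nearly deterministic. Q spreads its mass more evenly (max 58%). The more spread-out distribution has higher entropy: H(P) ≈ 0.958 bits, H(Q) ≈ 1.957 bits.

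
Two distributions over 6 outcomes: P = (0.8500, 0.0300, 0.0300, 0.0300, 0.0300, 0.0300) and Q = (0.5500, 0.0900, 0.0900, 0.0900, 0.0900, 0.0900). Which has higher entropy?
Q

P is highly concentrated on one outcome (85%), making it nearly deterministic. Q spreads its mass more evenly (max 55%). The more spread-out distribution has higher entropy: H(P) ≈ 0.958 bits, H(Q) ≈ 2.038 bits.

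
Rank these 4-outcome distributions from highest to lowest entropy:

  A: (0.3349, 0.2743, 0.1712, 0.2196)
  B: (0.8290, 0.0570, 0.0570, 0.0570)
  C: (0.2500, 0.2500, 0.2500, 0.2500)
C > A > B

Key insight: Entropy is maximized by uniform distributions and minimized by concentrated distributions.

- Uniform distributions have maximum entropy log₂(4) = 2.0000 bits
- The more "peaked" or concentrated a distribution, the lower its entropy

Entropies:
  H(A) = 1.9566 bits
  H(B) = 0.9310 bits
  H(C) = 2.0000 bits

Ranking: C > A > B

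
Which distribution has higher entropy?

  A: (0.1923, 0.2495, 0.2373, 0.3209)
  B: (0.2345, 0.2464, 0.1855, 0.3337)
A

Both distributions are close to uniform, making this a harder comparison.

H(A) = 1.9758 bits
H(B) = 1.9678 bits

The distribution closer to uniform has higher entropy.
Answer: A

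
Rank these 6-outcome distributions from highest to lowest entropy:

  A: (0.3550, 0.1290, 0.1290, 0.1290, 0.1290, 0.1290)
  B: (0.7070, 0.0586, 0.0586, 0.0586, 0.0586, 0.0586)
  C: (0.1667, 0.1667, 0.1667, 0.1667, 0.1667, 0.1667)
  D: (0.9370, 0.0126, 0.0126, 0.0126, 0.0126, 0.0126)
C > A > B > D

Key insight: Entropy is maximized by uniform distributions and minimized by concentrated distributions.

Entropies:
  H(A) = 2.4361 bits
  H(B) = 1.5529 bits
  H(C) = 2.5850 bits
  H(D) = 0.4855 bits

Ranking: C > A > B > D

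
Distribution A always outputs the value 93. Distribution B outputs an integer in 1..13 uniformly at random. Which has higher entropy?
B

A is deterministic, so H(A) = 0. B is uniform over 13 outcomes, so H(B) = log₂(13) = 3.700 bits. Any distribution with genuine randomness has higher entropy than a deterministic one.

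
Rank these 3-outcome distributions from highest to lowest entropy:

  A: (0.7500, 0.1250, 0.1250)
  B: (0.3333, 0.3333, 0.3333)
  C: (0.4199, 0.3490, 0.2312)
B > C > A

Key insight: Entropy is maximized by uniform distributions and minimized by concentrated distributions.

- Uniform distributions have maximum entropy log₂(3) = 1.5850 bits
- The more "peaked" or concentrated a distribution, the lower its entropy

Entropies:
  H(A) = 1.0613 bits
  H(B) = 1.5850 bits
  H(C) = 1.5441 bits

Ranking: B > C > A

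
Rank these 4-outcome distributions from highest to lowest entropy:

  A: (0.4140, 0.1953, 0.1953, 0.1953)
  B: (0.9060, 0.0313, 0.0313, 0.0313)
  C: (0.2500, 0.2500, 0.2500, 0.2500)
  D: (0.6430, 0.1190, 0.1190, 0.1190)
C > A > D > B

Key insight: Entropy is maximized by uniform distributions and minimized by concentrated distributions.

Entropies:
  H(A) = 1.9073 bits
  H(B) = 0.5987 bits
  H(C) = 2.0000 bits
  H(D) = 1.5060 bits

Ranking: C > A > D > B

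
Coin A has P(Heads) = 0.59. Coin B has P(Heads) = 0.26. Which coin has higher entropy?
A

For binary distributions, entropy is maximized at p=0.5 and decreases as p moves toward 0 or 1.

H(A) = H(0.59) = 0.9765 bits
H(B) = H(0.26) = 0.8267 bits

Distribution A (p=0.59) is closer to uniform (p=0.5), so it has higher entropy.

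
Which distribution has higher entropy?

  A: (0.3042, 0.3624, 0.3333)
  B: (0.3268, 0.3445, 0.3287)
B

Both distributions are close to uniform, making this a harder comparison.

H(A) = 1.5813 bits
H(B) = 1.5846 bits

The distribution closer to uniform has higher entropy.
Answer: B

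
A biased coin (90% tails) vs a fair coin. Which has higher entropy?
Fair coin

The fair coin is uniform (p=0.5), maximizing binary entropy at 1 bit. The biased coin has H(0.90) ≈ 0.469 bits — its outcome is more predictable, so its entropy is lower.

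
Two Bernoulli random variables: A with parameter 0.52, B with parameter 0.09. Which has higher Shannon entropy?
A

For binary distributions, entropy is maximized at p=0.5 and decreases as p moves toward 0 or 1.

H(A) = H(0.52) = 0.9988 bits
H(B) = H(0.09) = 0.4365 bits

Distribution A (p=0.52) is closer to uniform (p=0.5), so it has higher entropy.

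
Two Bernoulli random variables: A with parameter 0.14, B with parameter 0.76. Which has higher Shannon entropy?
B

For binary distributions, entropy is maximized at p=0.5 and decreases as p moves toward 0 or 1.

H(A) = H(0.14) = 0.5842 bits
H(B) = H(0.76) = 0.7950 bits

Distribution B (p=0.76) is closer to uniform (p=0.5), so it has higher entropy.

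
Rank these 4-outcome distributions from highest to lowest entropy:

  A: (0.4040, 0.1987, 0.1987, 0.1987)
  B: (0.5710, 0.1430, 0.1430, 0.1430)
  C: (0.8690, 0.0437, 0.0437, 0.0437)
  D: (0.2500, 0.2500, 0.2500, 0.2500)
D > A > B > C

Key insight: Entropy is maximized by uniform distributions and minimized by concentrated distributions.

Entropies:
  H(A) = 1.9179 bits
  H(B) = 1.6654 bits
  H(C) = 0.7678 bits
  H(D) = 2.0000 bits

Ranking: D > A > B > C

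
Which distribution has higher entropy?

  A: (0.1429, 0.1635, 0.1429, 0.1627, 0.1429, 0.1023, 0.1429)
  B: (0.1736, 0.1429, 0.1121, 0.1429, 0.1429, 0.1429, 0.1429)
B

Both distributions are close to uniform, making this a harder comparison.

H(A) = 2.7942 bits
H(B) = 2.7977 bits

The distribution closer to uniform has higher entropy.
Answer: B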